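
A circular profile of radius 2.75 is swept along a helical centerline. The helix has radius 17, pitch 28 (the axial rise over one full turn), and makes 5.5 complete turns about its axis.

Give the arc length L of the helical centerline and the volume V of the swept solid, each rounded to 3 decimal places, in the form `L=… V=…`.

L=607.327 V=14429.056

2πR = 2π·17 = 106.814150
per-turn = √(106.814150² + 28²) = √(11409.2627 + 784) = √12193.2627 = 110.423108
L = 5.5 × 110.423108 = 607.327092
V = π·2.75² × L = 23.758294 × 607.327092 = 14429.055867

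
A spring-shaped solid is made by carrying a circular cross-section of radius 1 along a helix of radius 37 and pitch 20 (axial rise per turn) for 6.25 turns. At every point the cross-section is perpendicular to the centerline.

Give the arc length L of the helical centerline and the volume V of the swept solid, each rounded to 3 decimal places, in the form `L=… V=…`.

2πR = 2π·37 = 232.477856
per-turn = √(232.477856² + 20²) = √(54045.9537 + 400) = √54445.9537 = 233.336567
L = 6.25 × 233.336567 = 1458.353546
V = π·1² × L = 3.141593 × 1458.353546 = 4581.552788

L=1458.354 V=4581.553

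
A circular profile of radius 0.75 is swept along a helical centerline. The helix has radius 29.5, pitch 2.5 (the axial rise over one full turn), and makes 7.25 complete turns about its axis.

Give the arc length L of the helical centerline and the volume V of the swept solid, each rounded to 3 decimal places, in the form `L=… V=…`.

L=1343.938 V=2374.935

2πR = 2π·29.5 = 185.353967
per-turn = √(185.353967² + 2.5²) = √(34356.0929 + 6.25) = √34362.3429 = 185.370825
L = 7.25 × 185.370825 = 1343.938484
V = π·0.75² × L = 1.767146 × 1343.938484 = 2374.935339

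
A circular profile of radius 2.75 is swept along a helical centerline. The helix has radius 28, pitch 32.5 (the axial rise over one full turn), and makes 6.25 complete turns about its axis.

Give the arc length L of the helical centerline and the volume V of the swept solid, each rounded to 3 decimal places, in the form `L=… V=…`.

2πR = 2π·28 = 175.929189
per-turn = √(175.929189² + 32.5²) = √(30951.0794 + 1056.25) = √32007.3294 = 178.905923
L = 6.25 × 178.905923 = 1118.162021
V = π·2.75² × L = 23.758294 × 1118.162021 = 26565.622525

L=1118.162 V=26565.623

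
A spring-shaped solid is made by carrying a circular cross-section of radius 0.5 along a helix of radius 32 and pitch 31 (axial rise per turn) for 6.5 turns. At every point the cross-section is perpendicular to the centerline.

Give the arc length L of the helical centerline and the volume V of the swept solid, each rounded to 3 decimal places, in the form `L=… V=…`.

2πR = 2π·32 = 201.061930
per-turn = √(201.061930² + 31²) = √(40425.8996 + 961) = √41386.8996 = 203.437705
L = 6.5 × 203.437705 = 1322.345079
V = π·0.5² × L = 0.785398 × 1322.345079 = 1038.567397

L=1322.345 V=1038.567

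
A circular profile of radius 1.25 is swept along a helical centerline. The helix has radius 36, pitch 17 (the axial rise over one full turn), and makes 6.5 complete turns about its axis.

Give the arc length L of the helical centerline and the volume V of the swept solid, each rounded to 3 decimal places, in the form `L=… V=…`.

L=1474.412 V=7237.503

2πR = 2π·36 = 226.194671
per-turn = √(226.194671² + 17²) = √(51164.0292 + 289) = √51453.0292 = 226.832602
L = 6.5 × 226.832602 = 1474.411911
V = π·1.25² × L = 4.908739 × 1474.411911 = 7237.502545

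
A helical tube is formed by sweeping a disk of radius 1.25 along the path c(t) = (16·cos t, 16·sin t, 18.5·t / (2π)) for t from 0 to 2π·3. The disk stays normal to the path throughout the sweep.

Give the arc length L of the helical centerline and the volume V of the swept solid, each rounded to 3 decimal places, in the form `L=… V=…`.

2πR = 2π·16 = 100.530965
per-turn = √(100.530965² + 18.5²) = √(10106.4749 + 342.25) = √10448.7249 = 102.219005
L = 3 × 102.219005 = 306.657014
V = π·1.25² × L = 4.908739 × 306.657014 = 1505.299097

L=306.657 V=1505.299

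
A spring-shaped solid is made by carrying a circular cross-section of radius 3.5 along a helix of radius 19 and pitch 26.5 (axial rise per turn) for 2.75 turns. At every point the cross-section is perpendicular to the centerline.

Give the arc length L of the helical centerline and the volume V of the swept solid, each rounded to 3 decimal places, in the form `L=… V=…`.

L=336.288 V=12941.861

2πR = 2π·19 = 119.380521
per-turn = √(119.380521² + 26.5²) = √(14251.7088 + 702.25) = √14953.9588 = 122.286380
L = 2.75 × 122.286380 = 336.287545
V = π·3.5² × L = 38.484510 × 336.287545 = 12941.861400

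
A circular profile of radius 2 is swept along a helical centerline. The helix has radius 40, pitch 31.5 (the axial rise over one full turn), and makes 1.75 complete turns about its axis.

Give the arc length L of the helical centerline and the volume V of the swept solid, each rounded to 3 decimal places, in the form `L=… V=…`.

2πR = 2π·40 = 251.327412
per-turn = √(251.327412² + 31.5²) = √(63165.4682 + 992.25) = √64157.7182 = 253.293739
L = 1.75 × 253.293739 = 443.264043
V = π·2² × L = 12.566371 × 443.264043 = 5570.220245

L=443.264 V=5570.220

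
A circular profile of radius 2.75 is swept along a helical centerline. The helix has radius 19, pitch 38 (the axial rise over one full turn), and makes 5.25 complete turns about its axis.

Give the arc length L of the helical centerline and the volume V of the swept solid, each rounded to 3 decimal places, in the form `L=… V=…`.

2πR = 2π·19 = 119.380521
per-turn = √(119.380521² + 38²) = √(14251.7088 + 1444) = √15695.7088 = 125.282516
L = 5.25 × 125.282516 = 657.733208
V = π·2.75² × L = 23.758294 × 657.733208 = 15626.619214

L=657.733 V=15626.619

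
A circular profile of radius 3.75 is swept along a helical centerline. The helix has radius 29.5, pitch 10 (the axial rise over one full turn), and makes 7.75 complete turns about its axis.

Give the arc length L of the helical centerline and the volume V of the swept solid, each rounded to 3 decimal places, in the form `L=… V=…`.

L=1438.582 V=63554.620

2πR = 2π·29.5 = 185.353967
per-turn = √(185.353967² + 10²) = √(34356.0929 + 100) = √34456.0929 = 185.623525
L = 7.75 × 185.623525 = 1438.582316
V = π·3.75² × L = 44.178647 × 1438.582316 = 63554.619892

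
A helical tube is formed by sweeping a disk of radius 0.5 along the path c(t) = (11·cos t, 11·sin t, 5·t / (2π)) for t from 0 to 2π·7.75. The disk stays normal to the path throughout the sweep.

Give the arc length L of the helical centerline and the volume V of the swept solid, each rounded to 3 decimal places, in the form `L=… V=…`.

2πR = 2π·11 = 69.115038
per-turn = √(69.115038² + 5²) = √(4776.8885 + 25) = √4801.8885 = 69.295660
L = 7.75 × 69.295660 = 537.041367
V = π·0.5² × L = 0.785398 × 537.041367 = 421.791303

L=537.041 V=421.791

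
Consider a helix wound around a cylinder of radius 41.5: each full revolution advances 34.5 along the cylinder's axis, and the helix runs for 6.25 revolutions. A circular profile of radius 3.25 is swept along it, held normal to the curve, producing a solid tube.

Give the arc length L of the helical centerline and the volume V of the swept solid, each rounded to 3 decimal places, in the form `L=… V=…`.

2πR = 2π·41.5 = 260.752190
per-turn = √(260.752190² + 34.5²) = √(67991.7047 + 1190.25) = √69181.9547 = 263.024628
L = 6.25 × 263.024628 = 1643.903922
V = π·3.25² × L = 33.183072 × 1643.903922 = 54549.782883

L=1643.904 V=54549.783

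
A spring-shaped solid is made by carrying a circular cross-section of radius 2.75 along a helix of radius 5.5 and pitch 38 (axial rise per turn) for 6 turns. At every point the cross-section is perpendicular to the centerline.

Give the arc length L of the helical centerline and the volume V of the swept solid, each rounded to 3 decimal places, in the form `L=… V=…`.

2πR = 2π·5.5 = 34.557519
per-turn = √(34.557519² + 38²) = √(1194.2221 + 1444) = √2638.2221 = 51.363627
L = 6 × 51.363627 = 308.181759
V = π·2.75² × L = 23.758294 × 308.181759 = 7321.872980

L=308.182 V=7321.873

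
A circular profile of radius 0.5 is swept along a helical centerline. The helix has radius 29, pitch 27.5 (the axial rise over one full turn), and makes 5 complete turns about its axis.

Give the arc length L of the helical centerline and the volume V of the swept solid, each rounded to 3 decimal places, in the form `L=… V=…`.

L=921.379 V=723.650

2πR = 2π·29 = 182.212374
per-turn = √(182.212374² + 27.5²) = √(33201.3492 + 756.25) = √33957.5992 = 184.275878
L = 5 × 184.275878 = 921.379390
V = π·0.5² × L = 0.785398 × 921.379390 = 723.649681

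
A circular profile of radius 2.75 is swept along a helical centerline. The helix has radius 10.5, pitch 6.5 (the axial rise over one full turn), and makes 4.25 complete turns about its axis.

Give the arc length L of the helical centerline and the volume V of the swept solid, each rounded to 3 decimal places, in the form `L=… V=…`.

2πR = 2π·10.5 = 65.973446
per-turn = √(65.973446² + 6.5²) = √(4352.4955 + 42.25) = √4394.7455 = 66.292877
L = 4.25 × 66.292877 = 281.744727
V = π·2.75² × L = 23.758294 × 281.744727 = 6693.774188

L=281.745 V=6693.774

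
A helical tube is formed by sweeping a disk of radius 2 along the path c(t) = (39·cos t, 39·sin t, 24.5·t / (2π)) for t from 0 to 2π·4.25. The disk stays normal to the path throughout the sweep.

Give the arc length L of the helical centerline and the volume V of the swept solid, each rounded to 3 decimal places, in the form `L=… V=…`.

L=1046.630 V=13152.345

2πR = 2π·39 = 245.044227
per-turn = √(245.044227² + 24.5²) = √(60046.6732 + 600.25) = √60646.9232 = 246.265960
L = 4.25 × 246.265960 = 1046.630331
V = π·2² × L = 12.566371 × 1046.630331 = 13152.344636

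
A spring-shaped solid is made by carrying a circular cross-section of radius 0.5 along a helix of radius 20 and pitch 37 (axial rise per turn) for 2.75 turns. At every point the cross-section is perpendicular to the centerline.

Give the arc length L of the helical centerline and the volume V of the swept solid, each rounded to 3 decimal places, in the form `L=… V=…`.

L=360.243 V=282.934

2πR = 2π·20 = 125.663706
per-turn = √(125.663706² + 37²) = √(15791.3670 + 1369) = √17160.3670 = 130.997584
L = 2.75 × 130.997584 = 360.243356
V = π·0.5² × L = 0.785398 × 360.243356 = 282.934470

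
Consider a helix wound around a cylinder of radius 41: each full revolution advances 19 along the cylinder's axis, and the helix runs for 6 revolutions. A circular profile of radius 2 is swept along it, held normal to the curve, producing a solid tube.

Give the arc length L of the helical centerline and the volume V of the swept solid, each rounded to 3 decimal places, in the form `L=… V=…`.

L=1549.862 V=19476.139

2πR = 2π·41 = 257.610598
per-turn = √(257.610598² + 19²) = √(66363.2200 + 361) = √66724.2200 = 258.310317
L = 6 × 258.310317 = 1549.861903
V = π·2² × L = 12.566371 × 1549.861903 = 19476.139080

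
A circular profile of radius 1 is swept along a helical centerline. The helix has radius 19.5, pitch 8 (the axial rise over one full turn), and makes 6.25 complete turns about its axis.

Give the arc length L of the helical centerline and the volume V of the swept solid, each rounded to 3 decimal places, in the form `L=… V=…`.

L=767.394 V=2410.839

2πR = 2π·19.5 = 122.522113
per-turn = √(122.522113² + 8²) = √(15011.6683 + 64) = √15075.6683 = 122.783013
L = 6.25 × 122.783013 = 767.393832
V = π·1² × L = 3.141593 × 767.393832 = 2410.838824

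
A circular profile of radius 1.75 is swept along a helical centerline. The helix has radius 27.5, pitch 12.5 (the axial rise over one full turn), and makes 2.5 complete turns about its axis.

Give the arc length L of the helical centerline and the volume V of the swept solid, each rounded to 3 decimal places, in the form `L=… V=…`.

L=433.098 V=4166.890

2πR = 2π·27.5 = 172.787596
per-turn = √(172.787596² + 12.5²) = √(29855.5533 + 156.25) = √30011.8033 = 173.239151
L = 2.5 × 173.239151 = 433.097877
V = π·1.75² × L = 9.621128 × 433.097877 = 4166.889891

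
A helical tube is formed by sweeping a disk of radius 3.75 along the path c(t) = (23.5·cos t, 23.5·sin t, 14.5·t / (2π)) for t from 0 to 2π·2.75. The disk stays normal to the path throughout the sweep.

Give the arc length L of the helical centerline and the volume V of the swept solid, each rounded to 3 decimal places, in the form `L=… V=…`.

L=408.004 V=18025.067

2πR = 2π·23.5 = 147.654855
per-turn = √(147.654855² + 14.5²) = √(21801.9561 + 210.25) = √22012.2061 = 148.365111
L = 2.75 × 148.365111 = 408.004055
V = π·3.75² × L = 44.178647 × 408.004055 = 18025.066989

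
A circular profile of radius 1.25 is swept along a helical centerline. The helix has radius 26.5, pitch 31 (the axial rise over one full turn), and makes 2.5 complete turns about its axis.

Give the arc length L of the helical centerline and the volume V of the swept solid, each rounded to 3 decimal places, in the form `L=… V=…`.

L=423.414 V=2078.429

2πR = 2π·26.5 = 166.504411
per-turn = √(166.504411² + 31²) = √(27723.7188 + 961) = √28684.7188 = 169.365636
L = 2.5 × 169.365636 = 423.414091
V = π·1.25² × L = 4.908739 × 423.414091 = 2078.429058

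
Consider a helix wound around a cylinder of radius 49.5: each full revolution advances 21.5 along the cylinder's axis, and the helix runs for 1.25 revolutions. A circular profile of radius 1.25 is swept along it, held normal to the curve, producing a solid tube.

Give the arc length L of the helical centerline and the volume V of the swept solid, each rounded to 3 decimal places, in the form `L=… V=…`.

L=389.700 V=1912.935

2πR = 2π·49.5 = 311.017673
per-turn = √(311.017673² + 21.5²) = √(96731.9927 + 462.25) = √97194.2427 = 311.759912
L = 1.25 × 311.759912 = 389.699890
V = π·1.25² × L = 4.908739 × 389.699890 = 1912.934862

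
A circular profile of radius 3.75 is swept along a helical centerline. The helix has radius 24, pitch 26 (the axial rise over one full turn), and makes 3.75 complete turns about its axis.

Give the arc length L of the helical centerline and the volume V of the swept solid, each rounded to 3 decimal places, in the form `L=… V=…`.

2πR = 2π·24 = 150.796447
per-turn = √(150.796447² + 26²) = √(22739.5685 + 676) = √23415.5685 = 153.021464
L = 3.75 × 153.021464 = 573.830491
V = π·3.75² × L = 44.178647 × 573.830491 = 25351.054530

L=573.830 V=25351.055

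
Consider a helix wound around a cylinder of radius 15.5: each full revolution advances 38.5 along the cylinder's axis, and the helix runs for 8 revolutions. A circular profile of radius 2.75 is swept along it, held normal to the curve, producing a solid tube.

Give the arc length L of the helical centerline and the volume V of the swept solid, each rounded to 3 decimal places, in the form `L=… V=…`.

2πR = 2π·15.5 = 97.389372
per-turn = √(97.389372² + 38.5²) = √(9484.6898 + 1482.25) = √10966.9398 = 104.723158
L = 8 × 104.723158 = 837.785264
V = π·2.75² × L = 23.758294 × 837.785264 = 19904.348989

L=837.785 V=19904.349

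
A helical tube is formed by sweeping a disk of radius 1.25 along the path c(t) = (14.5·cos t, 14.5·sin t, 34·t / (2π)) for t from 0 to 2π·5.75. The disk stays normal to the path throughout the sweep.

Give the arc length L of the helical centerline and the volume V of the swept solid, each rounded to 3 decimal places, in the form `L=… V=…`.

L=559.151 V=2744.727

2πR = 2π·14.5 = 91.106187
per-turn = √(91.106187² + 34²) = √(8300.3373 + 1156) = √9456.3373 = 97.243701
L = 5.75 × 97.243701 = 559.151278
V = π·1.25² × L = 4.908739 × 559.151278 = 2744.727419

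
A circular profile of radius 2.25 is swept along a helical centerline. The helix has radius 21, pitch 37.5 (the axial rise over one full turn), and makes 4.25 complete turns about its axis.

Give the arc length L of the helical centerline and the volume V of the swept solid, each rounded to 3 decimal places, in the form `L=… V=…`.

2πR = 2π·21 = 131.946891
per-turn = √(131.946891² + 37.5²) = √(17409.9822 + 1406.25) = √18816.2322 = 137.172272
L = 4.25 × 137.172272 = 582.982155
V = π·2.25² × L = 15.904313 × 582.982155 = 9271.930561

L=582.982 V=9271.931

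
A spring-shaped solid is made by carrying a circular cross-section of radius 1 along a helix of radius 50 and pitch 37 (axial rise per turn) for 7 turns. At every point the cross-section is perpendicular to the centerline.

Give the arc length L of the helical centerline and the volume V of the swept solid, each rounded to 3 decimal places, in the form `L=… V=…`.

2πR = 2π·50 = 314.159265
per-turn = √(314.159265² + 37²) = √(98696.0440 + 1369) = √100065.0440 = 316.330593
L = 7 × 316.330593 = 2214.314150
V = π·1² × L = 3.141593 × 2214.314150 = 6956.473068

L=2214.314 V=6956.473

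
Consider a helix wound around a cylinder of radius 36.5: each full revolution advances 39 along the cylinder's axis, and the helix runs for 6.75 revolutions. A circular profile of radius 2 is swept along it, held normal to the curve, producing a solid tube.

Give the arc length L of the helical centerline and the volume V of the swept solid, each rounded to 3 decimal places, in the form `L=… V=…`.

2πR = 2π·36.5 = 229.336264
per-turn = √(229.336264² + 39²) = √(52595.1219 + 1521) = √54116.1219 = 232.628721
L = 6.75 × 232.628721 = 1570.243867
V = π·2² × L = 12.566371 × 1570.243867 = 19732.266388

L=1570.244 V=19732.266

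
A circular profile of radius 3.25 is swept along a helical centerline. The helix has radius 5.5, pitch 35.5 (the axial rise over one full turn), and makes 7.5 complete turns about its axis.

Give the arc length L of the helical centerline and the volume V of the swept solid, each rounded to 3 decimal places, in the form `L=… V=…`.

2πR = 2π·5.5 = 34.557519
per-turn = √(34.557519² + 35.5²) = √(1194.2221 + 1260.25) = √2454.4721 = 49.542629
L = 7.5 × 49.542629 = 371.569721
V = π·3.25² × L = 33.183072 × 371.569721 = 12329.824950

L=371.570 V=12329.825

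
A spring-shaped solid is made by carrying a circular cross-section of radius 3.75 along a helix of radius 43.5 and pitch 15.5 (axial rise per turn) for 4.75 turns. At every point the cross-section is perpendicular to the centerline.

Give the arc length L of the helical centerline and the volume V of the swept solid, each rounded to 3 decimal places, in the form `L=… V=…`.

L=1300.349 V=57447.665

2πR = 2π·43.5 = 273.318561
per-turn = √(273.318561² + 15.5²) = √(74703.0357 + 240.25) = √74943.2857 = 273.757714
L = 4.75 × 273.757714 = 1300.349139
V = π·3.75² × L = 44.178647 × 1300.349139 = 57447.665197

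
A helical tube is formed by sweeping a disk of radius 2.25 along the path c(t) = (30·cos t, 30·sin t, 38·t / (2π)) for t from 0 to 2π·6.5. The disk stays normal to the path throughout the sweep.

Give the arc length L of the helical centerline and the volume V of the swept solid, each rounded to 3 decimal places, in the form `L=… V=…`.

2πR = 2π·30 = 188.495559
per-turn = √(188.495559² + 38²) = √(35530.5758 + 1444) = √36974.5758 = 192.287742
L = 6.5 × 192.287742 = 1249.870325
V = π·2.25² × L = 15.904313 × 1249.870325 = 19878.328620

L=1249.870 V=19878.329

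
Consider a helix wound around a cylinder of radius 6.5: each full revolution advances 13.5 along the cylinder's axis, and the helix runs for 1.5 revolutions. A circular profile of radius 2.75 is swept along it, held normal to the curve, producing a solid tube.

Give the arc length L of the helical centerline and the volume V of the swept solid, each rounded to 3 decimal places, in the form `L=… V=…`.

2πR = 2π·6.5 = 40.840704
per-turn = √(40.840704² + 13.5²) = √(1667.9631 + 182.25) = √1850.2131 = 43.014104
L = 1.5 × 43.014104 = 64.521156
V = π·2.75² × L = 23.758294 × 64.521156 = 1532.912622

L=64.521 V=1532.913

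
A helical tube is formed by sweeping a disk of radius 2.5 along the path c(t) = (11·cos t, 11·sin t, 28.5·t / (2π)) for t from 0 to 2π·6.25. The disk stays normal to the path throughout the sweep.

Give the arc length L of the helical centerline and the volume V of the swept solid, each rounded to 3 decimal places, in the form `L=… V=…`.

2πR = 2π·11 = 69.115038
per-turn = √(69.115038² + 28.5²) = √(4776.8885 + 812.25) = √5589.1385 = 74.760541
L = 6.25 × 74.760541 = 467.253383
V = π·2.5² × L = 19.634954 × 467.253383 = 9174.498719

L=467.253 V=9174.499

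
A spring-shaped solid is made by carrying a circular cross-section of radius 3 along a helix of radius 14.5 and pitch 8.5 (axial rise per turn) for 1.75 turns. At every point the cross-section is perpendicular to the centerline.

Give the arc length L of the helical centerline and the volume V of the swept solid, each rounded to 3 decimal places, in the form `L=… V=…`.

L=160.128 V=4527.519

2πR = 2π·14.5 = 91.106187
per-turn = √(91.106187² + 8.5²) = √(8300.3373 + 72.25) = √8372.5873 = 91.501843
L = 1.75 × 91.501843 = 160.128226
V = π·3² × L = 28.274334 × 160.128226 = 4527.518913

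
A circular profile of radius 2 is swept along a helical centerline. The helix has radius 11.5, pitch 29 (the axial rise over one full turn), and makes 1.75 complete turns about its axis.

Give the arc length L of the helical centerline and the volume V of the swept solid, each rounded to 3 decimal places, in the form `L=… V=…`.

2πR = 2π·11.5 = 72.256631
per-turn = √(72.256631² + 29²) = √(5221.0207 + 841) = √6062.0207 = 77.858980
L = 1.75 × 77.858980 = 136.253215
V = π·2² × L = 12.566371 × 136.253215 = 1712.208392

L=136.253 V=1712.208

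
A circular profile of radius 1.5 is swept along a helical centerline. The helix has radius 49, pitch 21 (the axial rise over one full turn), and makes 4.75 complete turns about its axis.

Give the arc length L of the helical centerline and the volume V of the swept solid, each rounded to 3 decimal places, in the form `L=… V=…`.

L=1465.809 V=10361.196

2πR = 2π·49 = 307.876080
per-turn = √(307.876080² + 21²) = √(94787.6807 + 441) = √95228.6807 = 308.591446
L = 4.75 × 308.591446 = 1465.809369
V = π·1.5² × L = 7.068583 × 1465.809369 = 10361.195880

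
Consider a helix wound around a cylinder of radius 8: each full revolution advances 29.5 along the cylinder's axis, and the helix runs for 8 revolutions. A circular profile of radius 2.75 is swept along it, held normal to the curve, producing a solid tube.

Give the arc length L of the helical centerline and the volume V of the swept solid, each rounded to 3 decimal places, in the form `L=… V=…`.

L=466.261 V=11077.573

2πR = 2π·8 = 50.265482
per-turn = √(50.265482² + 29.5²) = √(2526.6187 + 870.25) = √3396.8687 = 58.282662
L = 8 × 58.282662 = 466.261299
V = π·2.75² × L = 23.758294 × 466.261299 = 11077.573218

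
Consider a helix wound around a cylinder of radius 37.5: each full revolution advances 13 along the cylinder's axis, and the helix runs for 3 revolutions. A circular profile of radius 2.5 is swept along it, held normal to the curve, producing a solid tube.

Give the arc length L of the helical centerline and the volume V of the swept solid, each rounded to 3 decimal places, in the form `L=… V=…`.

2πR = 2π·37.5 = 235.619449
per-turn = √(235.619449² + 13²) = √(55516.5248 + 169) = √55685.5248 = 235.977806
L = 3 × 235.977806 = 707.933417
V = π·2.5² × L = 19.634954 × 707.933417 = 13900.240137

L=707.933 V=13900.240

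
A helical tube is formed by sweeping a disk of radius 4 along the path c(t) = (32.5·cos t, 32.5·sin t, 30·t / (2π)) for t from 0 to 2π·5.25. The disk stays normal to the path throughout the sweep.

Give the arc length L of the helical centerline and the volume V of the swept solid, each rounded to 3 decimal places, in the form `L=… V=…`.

2πR = 2π·32.5 = 204.203522
per-turn = √(204.203522² + 30²) = √(41699.0786 + 900) = √42599.0786 = 206.395442
L = 5.25 × 206.395442 = 1083.576072
V = π·4² × L = 50.265482 × 1083.576072 = 54466.474037

L=1083.576 V=54466.474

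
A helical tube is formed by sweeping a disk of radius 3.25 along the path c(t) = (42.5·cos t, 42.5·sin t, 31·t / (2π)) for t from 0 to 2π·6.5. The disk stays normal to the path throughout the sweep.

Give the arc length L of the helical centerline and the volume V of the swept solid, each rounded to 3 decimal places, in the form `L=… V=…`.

L=1747.387 V=57983.663

2πR = 2π·42.5 = 267.035376
per-turn = √(267.035376² + 31²) = √(71307.8918 + 961) = √72268.8918 = 268.828741
L = 6.5 × 268.828741 = 1747.386814
V = π·3.25² × L = 33.183072 × 1747.386814 = 57983.663173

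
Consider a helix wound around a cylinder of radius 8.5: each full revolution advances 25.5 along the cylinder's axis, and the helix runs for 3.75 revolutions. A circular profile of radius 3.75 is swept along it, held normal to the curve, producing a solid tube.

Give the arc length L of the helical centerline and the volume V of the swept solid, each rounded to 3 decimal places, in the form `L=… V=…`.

2πR = 2π·8.5 = 53.407075
per-turn = √(53.407075² + 25.5²) = √(2852.3157 + 650.25) = √3502.5657 = 59.182478
L = 3.75 × 59.182478 = 221.934292
V = π·3.75² × L = 44.178647 × 221.934292 = 9804.756655

L=221.934 V=9804.757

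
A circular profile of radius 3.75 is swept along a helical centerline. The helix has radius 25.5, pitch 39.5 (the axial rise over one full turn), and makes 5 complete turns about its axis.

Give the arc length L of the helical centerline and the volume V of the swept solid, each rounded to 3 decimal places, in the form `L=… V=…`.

L=825.092 V=36451.460

2πR = 2π·25.5 = 160.221225
per-turn = √(160.221225² + 39.5²) = √(25670.8410 + 1560.25) = √27231.0910 = 165.018457
L = 5 × 165.018457 = 825.092283
V = π·3.75² × L = 44.178647 × 825.092283 = 36451.460477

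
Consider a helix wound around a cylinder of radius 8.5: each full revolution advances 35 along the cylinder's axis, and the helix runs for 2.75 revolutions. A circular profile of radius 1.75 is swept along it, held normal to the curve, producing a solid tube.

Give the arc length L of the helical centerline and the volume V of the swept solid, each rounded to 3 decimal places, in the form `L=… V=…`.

L=175.598 V=1689.452

2πR = 2π·8.5 = 53.407075
per-turn = √(53.407075² + 35²) = √(2852.3157 + 1225) = √4077.3157 = 63.853862
L = 2.75 × 63.853862 = 175.598120
V = π·1.75² × L = 9.621128 × 175.598120 = 1689.451902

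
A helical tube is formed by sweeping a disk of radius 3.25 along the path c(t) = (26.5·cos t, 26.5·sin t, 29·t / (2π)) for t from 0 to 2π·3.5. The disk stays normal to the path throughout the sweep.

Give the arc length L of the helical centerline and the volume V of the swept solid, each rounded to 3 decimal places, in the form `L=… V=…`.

2πR = 2π·26.5 = 166.504411
per-turn = √(166.504411² + 29²) = √(27723.7188 + 841) = √28564.7188 = 169.011002
L = 3.5 × 169.011002 = 591.538507
V = π·3.25² × L = 33.183072 × 591.538507 = 19629.065095

L=591.539 V=19629.065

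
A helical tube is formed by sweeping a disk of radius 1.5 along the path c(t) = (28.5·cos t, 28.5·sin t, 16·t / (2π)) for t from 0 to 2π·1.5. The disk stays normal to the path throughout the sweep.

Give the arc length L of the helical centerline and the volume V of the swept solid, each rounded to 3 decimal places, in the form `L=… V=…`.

2πR = 2π·28.5 = 179.070781
per-turn = √(179.070781² + 16²) = √(32066.3447 + 256) = √32322.3447 = 179.784161
L = 1.5 × 179.784161 = 269.676242
V = π·1.5² × L = 7.068583 × 269.676242 = 1906.229028

L=269.676 V=1906.229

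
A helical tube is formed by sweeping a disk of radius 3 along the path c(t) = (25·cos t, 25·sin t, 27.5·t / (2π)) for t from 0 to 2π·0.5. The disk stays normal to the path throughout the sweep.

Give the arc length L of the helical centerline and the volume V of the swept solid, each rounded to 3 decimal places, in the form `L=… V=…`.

L=79.734 V=2254.435

2πR = 2π·25 = 157.079633
per-turn = √(157.079633² + 27.5²) = √(24674.0110 + 756.25) = √25430.2610 = 159.468683
L = 0.5 × 159.468683 = 79.734342
V = π·3² × L = 28.274334 × 79.734342 = 2254.435400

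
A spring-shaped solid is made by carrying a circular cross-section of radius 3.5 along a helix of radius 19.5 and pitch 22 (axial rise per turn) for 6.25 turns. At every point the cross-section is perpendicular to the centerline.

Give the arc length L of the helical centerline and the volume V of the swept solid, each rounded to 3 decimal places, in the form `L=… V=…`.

2πR = 2π·19.5 = 122.522113
per-turn = √(122.522113² + 22²) = √(15011.6683 + 484) = √15495.6683 = 124.481598
L = 6.25 × 124.481598 = 778.009989
V = π·3.5² × L = 38.484510 × 778.009989 = 29941.333201

L=778.010 V=29941.333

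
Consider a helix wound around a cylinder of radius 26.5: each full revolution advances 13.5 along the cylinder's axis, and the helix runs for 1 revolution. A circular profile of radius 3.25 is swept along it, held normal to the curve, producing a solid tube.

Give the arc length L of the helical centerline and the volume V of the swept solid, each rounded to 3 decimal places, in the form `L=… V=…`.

L=167.051 V=5543.259

2πR = 2π·26.5 = 166.504411
per-turn = √(166.504411² + 13.5²) = √(27723.7188 + 182.25) = √27905.9688 = 167.050797
L = 1 × 167.050797 = 167.050797
V = π·3.25² × L = 33.183072 × 167.050797 = 5543.258690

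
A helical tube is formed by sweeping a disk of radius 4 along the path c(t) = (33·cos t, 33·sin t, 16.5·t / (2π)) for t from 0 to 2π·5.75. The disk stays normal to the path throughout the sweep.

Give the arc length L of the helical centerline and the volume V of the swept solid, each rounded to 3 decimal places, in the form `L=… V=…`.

2πR = 2π·33 = 207.345115
per-turn = √(207.345115² + 16.5²) = √(42991.9968 + 272.25) = √43264.2468 = 208.000593
L = 5.75 × 208.000593 = 1196.003411
V = π·4² × L = 50.265482 × 1196.003411 = 60117.688469

L=1196.003 V=60117.688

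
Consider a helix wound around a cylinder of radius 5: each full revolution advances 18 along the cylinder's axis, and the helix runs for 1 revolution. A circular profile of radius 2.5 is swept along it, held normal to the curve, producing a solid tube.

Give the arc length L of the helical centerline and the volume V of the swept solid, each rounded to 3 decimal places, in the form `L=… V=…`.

2πR = 2π·5 = 31.415927
per-turn = √(31.415927² + 18²) = √(986.9604 + 324) = √1310.9604 = 36.207188
L = 1 × 36.207188 = 36.207188
V = π·2.5² × L = 19.634954 × 36.207188 = 710.926468

L=36.207 V=710.926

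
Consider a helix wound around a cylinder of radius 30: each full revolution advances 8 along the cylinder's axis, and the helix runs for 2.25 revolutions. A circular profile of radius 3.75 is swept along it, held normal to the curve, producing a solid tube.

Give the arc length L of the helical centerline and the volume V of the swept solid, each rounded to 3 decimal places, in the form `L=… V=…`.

L=424.497 V=18753.695

2πR = 2π·30 = 188.495559
per-turn = √(188.495559² + 8²) = √(35530.5758 + 64) = √35594.5758 = 188.665248
L = 2.25 × 188.665248 = 424.496808
V = π·3.75² × L = 44.178647 × 424.496808 = 18753.694513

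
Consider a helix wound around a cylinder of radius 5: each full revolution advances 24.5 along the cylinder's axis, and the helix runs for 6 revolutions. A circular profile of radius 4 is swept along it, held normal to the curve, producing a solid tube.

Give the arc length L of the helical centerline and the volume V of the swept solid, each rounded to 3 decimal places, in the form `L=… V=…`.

2πR = 2π·5 = 31.415927
per-turn = √(31.415927² + 24.5²) = √(986.9604 + 600.25) = √1587.2104 = 39.839810
L = 6 × 39.839810 = 239.038858
V = π·4² × L = 50.265482 × 239.038858 = 12015.403546

L=239.039 V=12015.404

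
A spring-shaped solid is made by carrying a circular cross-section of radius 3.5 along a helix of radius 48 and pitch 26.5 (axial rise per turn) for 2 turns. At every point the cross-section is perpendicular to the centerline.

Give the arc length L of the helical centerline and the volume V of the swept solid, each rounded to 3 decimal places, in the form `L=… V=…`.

2πR = 2π·48 = 301.592895
per-turn = √(301.592895² + 26.5²) = √(90958.2742 + 702.25) = √91660.5242 = 302.754891
L = 2 × 302.754891 = 605.509782
V = π·3.5² × L = 38.484510 × 605.509782 = 23302.747282

L=605.510 V=23302.747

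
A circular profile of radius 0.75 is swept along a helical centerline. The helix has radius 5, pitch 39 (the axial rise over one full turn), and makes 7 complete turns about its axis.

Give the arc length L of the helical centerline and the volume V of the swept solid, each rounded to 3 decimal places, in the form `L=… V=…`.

L=350.557 V=619.485

2πR = 2π·5 = 31.415927
per-turn = √(31.415927² + 39²) = √(986.9604 + 1521) = √2507.9604 = 50.079541
L = 7 × 50.079541 = 350.556788
V = π·0.75² × L = 1.767146 × 350.556788 = 619.484979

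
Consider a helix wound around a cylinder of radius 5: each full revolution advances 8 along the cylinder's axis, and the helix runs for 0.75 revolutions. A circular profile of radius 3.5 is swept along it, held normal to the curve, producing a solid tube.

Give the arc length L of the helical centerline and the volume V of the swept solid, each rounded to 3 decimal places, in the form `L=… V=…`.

L=24.314 V=935.708

2πR = 2π·5 = 31.415927
per-turn = √(31.415927² + 8²) = √(986.9604 + 64) = √1050.9604 = 32.418520
L = 0.75 × 32.418520 = 24.313890
V = π·3.5² × L = 38.484510 × 24.313890 = 935.708143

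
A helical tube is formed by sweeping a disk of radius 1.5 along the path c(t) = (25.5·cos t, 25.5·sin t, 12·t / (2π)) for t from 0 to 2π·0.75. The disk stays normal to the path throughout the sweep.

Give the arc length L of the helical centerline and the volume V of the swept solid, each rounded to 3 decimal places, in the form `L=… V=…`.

2πR = 2π·25.5 = 160.221225
per-turn = √(160.221225² + 12²) = √(25670.8410 + 144) = √25814.8410 = 160.669976
L = 0.75 × 160.669976 = 120.502482
V = π·1.5² × L = 7.068583 × 120.502482 = 851.781850

L=120.502 V=851.782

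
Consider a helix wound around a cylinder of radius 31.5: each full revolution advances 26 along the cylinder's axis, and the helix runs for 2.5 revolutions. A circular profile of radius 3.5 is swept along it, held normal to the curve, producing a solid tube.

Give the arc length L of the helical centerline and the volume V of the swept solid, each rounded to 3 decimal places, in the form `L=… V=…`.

2πR = 2π·31.5 = 197.920337
per-turn = √(197.920337² + 26²) = √(39172.4599 + 676) = √39848.4599 = 199.620790
L = 2.5 × 199.620790 = 499.051975
V = π·3.5² × L = 38.484510 × 499.051975 = 19205.770742

L=499.052 V=19205.771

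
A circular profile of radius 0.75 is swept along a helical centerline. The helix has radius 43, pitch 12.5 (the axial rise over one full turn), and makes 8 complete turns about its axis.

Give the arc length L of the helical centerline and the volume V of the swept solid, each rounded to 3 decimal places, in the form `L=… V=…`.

L=2163.728 V=3823.623

2πR = 2π·43 = 270.176968
per-turn = √(270.176968² + 12.5²) = √(72995.5942 + 156.25) = √73151.8442 = 270.465976
L = 8 × 270.465976 = 2163.727808
V = π·0.75² × L = 1.767146 × 2163.727808 = 3823.622654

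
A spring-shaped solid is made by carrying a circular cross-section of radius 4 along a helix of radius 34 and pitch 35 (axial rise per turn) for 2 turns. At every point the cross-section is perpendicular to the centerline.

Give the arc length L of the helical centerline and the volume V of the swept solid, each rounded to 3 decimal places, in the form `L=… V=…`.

L=432.953 V=21762.586

2πR = 2π·34 = 213.628300
per-turn = √(213.628300² + 35²) = √(45637.0508 + 1225) = √46862.0508 = 216.476444
L = 2 × 216.476444 = 432.952888
V = π·4² × L = 50.265482 × 432.952888 = 21762.585784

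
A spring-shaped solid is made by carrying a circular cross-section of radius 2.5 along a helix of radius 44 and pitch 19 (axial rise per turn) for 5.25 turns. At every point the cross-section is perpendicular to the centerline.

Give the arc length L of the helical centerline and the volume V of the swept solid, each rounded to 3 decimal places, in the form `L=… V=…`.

L=1454.839 V=28565.706

2πR = 2π·44 = 276.460154
per-turn = √(276.460154² + 19²) = √(76430.2165 + 361) = √76791.2165 = 277.112281
L = 5.25 × 277.112281 = 1454.839477
V = π·2.5² × L = 19.634954 × 1454.839477 = 28565.706335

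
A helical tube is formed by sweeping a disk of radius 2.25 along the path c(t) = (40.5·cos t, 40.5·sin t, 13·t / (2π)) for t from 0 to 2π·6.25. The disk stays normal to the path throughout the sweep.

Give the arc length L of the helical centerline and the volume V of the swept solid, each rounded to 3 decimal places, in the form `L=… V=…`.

2πR = 2π·40.5 = 254.469005
per-turn = √(254.469005² + 13²) = √(64754.4745 + 169) = √64923.4745 = 254.800853
L = 6.25 × 254.800853 = 1592.505329
V = π·2.25² × L = 15.904313 × 1592.505329 = 25327.702896

L=1592.505 V=25327.703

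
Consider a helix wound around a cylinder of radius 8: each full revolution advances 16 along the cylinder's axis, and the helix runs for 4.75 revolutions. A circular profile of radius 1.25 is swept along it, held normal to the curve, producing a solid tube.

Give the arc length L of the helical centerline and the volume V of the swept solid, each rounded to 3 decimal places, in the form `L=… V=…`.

L=250.565 V=1229.958

2πR = 2π·8 = 50.265482
per-turn = √(50.265482² + 16²) = √(2526.6187 + 256) = √2782.6187 = 52.750533
L = 4.75 × 52.750533 = 250.565032
V = π·1.25² × L = 4.908739 × 250.565032 = 1229.958222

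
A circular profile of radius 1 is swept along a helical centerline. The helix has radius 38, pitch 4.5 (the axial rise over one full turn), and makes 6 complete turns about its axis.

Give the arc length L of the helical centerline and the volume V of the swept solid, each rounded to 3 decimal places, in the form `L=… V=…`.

L=1432.821 V=4501.339

2πR = 2π·38 = 238.761042
per-turn = √(238.761042² + 4.5²) = √(57006.8350 + 20.25) = √57027.0850 = 238.803444
L = 6 × 238.803444 = 1432.820666
V = π·1² × L = 3.141593 × 1432.820666 = 4501.338878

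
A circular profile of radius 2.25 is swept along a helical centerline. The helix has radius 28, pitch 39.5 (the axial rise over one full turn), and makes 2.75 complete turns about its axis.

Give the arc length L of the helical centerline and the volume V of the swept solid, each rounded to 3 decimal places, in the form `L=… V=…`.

2πR = 2π·28 = 175.929189
per-turn = √(175.929189² + 39.5²) = √(30951.0794 + 1560.25) = √32511.3294 = 180.308983
L = 2.75 × 180.308983 = 495.849704
V = π·2.25² × L = 15.904313 × 495.849704 = 7886.148793

L=495.850 V=7886.149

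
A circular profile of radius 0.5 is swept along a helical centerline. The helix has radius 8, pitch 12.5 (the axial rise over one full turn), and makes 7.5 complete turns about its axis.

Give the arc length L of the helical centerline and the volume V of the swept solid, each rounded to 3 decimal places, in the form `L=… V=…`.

L=388.473 V=305.106

2πR = 2π·8 = 50.265482
per-turn = √(50.265482² + 12.5²) = √(2526.6187 + 156.25) = √2682.8687 = 51.796416
L = 7.5 × 51.796416 = 388.473121
V = π·0.5² × L = 0.785398 × 388.473121 = 305.106076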